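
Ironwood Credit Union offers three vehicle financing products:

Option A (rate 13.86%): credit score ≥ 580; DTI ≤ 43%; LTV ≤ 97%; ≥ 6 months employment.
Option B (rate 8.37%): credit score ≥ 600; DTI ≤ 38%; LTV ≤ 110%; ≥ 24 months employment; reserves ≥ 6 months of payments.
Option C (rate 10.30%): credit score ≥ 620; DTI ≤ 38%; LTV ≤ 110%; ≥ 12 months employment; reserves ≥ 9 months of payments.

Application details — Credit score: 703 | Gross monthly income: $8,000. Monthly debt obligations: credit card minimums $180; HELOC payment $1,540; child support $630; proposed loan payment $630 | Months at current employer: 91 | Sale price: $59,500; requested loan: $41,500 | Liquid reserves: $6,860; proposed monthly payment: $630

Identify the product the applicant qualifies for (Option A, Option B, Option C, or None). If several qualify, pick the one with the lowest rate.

Option B

Total debts = (180 + 1,540 + 630 + 630) = 2,980; DTI = 2,980/8,000 = 37.2%.
LTV = 41,500/59,500 = 69.7%.
Reserves = 6,860/630 = 10.9 months.
Option A: score 703 ≥ 580; DTI 37.2% ≤ 43%; LTV 69.7% ≤ 97%; employment 91 ≥ 6 mo → qualifies.
Option B: score 703 ≥ 600; DTI 37.2% ≤ 38%; LTV 69.7% ≤ 110%; employment 91 ≥ 24 mo; reserves 10.9 ≥ 6 mo → qualifies.
Option C: score 703 ≥ 620; DTI 37.2% ≤ 38%; LTV 69.7% ≤ 110%; employment 91 ≥ 12 mo; reserves 10.9 ≥ 9 mo → qualifies.
Qualifying: Option A, Option B, Option C. Lowest rate is 8.37% → Option B.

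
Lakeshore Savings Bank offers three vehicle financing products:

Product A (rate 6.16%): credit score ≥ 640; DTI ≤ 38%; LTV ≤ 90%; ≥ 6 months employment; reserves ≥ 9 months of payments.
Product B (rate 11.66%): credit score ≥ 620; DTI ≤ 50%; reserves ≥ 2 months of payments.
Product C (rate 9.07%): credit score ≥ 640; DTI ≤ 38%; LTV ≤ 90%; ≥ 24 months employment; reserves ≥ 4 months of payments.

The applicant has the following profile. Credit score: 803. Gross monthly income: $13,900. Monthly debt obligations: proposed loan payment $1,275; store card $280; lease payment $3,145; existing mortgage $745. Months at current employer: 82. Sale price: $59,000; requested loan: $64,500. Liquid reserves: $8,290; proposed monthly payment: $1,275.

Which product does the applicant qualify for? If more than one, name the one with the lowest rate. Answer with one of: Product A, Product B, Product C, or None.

Product B

Total debts = (1,275 + 280 + 3,145 + 745) = 5,445; DTI = 5,445/13,900 = 39.2%.
LTV = 64,500/59,000 = 109.3%.
Reserves = 8,290/1,275 = 6.5 months.
Product A: score 803 ≥ 640; DTI 39.2% > 38%; LTV 109.3% > 90%; employment 82 ≥ 6 mo; reserves 6.5 < 9 mo → does not qualify.
Product B: score 803 ≥ 620; DTI 39.2% ≤ 50%; reserves 6.5 ≥ 2 mo → qualifies.
Product C: score 803 ≥ 640; DTI 39.2% > 38%; LTV 109.3% > 90%; employment 82 ≥ 24 mo; reserves 6.5 ≥ 4 mo → does not qualify.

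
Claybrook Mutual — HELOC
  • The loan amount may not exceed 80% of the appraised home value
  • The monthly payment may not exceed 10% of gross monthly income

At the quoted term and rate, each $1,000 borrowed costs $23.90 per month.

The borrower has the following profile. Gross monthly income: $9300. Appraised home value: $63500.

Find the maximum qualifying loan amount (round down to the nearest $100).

$38,900

Payment cap: 10% × $9,300 = $930/month.
At $23.90 per $1,000, that supports 930/23.90 × 1,000 ≈ $38,912 → $38,900.
LTV cap: 80% × $63,500 = $50,800 → $50,800.
Binding constraint: payment-to-income.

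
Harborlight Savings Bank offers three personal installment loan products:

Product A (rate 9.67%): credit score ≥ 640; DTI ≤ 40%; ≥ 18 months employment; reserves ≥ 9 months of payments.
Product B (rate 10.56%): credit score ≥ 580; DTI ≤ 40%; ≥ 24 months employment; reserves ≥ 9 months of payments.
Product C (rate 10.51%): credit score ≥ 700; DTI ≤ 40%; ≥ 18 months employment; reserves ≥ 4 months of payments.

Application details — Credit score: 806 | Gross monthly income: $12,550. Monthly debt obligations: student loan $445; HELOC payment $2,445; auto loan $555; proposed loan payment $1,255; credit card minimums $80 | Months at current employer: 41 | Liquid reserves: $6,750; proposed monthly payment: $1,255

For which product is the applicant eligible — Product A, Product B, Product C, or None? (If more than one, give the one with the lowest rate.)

Product C

Total debts = (445 + 2,445 + 555 + 1,255 + 80) = 4,780; DTI = 4,780/12,550 = 38.1%.
Reserves = 6,750/1,255 = 5.4 months.
Product A: score 806 ≥ 640; DTI 38.1% ≤ 40%; employment 41 ≥ 18 mo; reserves 5.4 < 9 mo → does not qualify.
Product B: score 806 ≥ 580; DTI 38.1% ≤ 40%; employment 41 ≥ 24 mo; reserves 5.4 < 9 mo → does not qualify.
Product C: score 806 ≥ 700; DTI 38.1% ≤ 40%; employment 41 ≥ 18 mo; reserves 5.4 ≥ 4 mo → qualifies.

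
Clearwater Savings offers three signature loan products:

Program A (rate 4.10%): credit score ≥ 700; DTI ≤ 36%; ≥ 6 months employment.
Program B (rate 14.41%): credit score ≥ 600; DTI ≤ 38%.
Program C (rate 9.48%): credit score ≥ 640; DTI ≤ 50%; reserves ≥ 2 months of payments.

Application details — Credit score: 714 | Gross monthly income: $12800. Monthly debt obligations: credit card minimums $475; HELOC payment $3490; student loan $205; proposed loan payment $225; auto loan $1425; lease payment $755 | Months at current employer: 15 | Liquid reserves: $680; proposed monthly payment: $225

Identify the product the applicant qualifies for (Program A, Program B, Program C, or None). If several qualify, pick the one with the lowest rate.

Total debts = (475 + 3,490 + 205 + 225 + 1,425 + 755) = 6,575; DTI = 6,575/12,800 = 51.4%.
Reserves = 680/225 = 3.0 months.
Program A: score 714 ≥ 700; DTI 51.4% > 36%; employment 15 ≥ 6 mo → does not qualify.
Program B: score 714 ≥ 600; DTI 51.4% > 38% → does not qualify.
Program C: score 714 ≥ 640; DTI 51.4% > 50%; reserves 3.0 ≥ 2 mo → does not qualify.

None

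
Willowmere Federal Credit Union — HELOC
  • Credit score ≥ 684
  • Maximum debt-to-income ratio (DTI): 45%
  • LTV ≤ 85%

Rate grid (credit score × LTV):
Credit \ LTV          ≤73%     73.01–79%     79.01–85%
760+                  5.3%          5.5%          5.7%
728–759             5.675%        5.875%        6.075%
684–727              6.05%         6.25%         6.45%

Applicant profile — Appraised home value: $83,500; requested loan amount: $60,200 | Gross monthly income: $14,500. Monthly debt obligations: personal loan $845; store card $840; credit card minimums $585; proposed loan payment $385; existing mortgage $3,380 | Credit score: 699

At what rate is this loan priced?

6.05%

Credit score 699 ≥ 684; Total monthly debts = (845 + 840 + 585 + 385 + 3,380) = 6,035. DTI: 6,035 ÷ 14,500 = 41.6%, within the 45% cap
LTV = 60,200/83,500 = 72.1% ≤ 85%
Score 699 is in the 684–727 band; LTV 72.1% is in the ≤73% band → 6.05%.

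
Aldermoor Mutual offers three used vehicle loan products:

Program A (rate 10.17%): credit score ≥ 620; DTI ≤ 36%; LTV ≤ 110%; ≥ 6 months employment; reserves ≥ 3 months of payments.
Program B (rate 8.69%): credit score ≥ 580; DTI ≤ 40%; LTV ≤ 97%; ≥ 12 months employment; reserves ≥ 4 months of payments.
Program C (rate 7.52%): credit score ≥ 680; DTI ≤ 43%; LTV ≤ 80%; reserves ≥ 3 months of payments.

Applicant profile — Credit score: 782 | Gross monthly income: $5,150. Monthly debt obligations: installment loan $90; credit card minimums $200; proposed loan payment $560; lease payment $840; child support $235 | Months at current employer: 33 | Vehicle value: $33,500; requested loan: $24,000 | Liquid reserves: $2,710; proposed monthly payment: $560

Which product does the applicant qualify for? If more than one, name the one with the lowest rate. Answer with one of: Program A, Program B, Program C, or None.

Total debts = (90 + 200 + 560 + 840 + 235) = 1,925; DTI = 1,925/5,150 = 37.4%.
LTV = 24,000/33,500 = 71.6%.
Reserves = 2,710/560 = 4.8 months.
Program A: score 782 ≥ 620; DTI 37.4% > 36%; LTV 71.6% ≤ 110%; employment 33 ≥ 6 mo; reserves 4.8 ≥ 3 mo → does not qualify.
Program B: score 782 ≥ 580; DTI 37.4% ≤ 40%; LTV 71.6% ≤ 97%; employment 33 ≥ 12 mo; reserves 4.8 ≥ 4 mo → qualifies.
Program C: score 782 ≥ 680; DTI 37.4% ≤ 43%; LTV 71.6% ≤ 80%; reserves 4.8 ≥ 3 mo → qualifies.
Qualifying: Program B, Program C. Lowest rate is 7.52% → Program C.

Program C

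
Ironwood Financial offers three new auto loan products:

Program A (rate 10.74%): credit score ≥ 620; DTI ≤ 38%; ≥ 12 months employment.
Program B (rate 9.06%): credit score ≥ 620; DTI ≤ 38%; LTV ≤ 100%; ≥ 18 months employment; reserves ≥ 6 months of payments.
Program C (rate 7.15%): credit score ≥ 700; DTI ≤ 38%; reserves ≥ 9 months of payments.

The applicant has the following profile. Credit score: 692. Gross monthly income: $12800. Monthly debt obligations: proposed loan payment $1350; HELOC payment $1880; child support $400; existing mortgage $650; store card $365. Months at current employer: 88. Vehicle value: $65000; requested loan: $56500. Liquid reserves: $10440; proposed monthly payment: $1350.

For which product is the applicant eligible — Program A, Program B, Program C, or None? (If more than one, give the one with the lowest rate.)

Total debts = (1,350 + 1,880 + 400 + 650 + 365) = 4,645; DTI = 4,645/12,800 = 36.3%.
LTV = 56,500/65,000 = 86.9%.
Reserves = 10,440/1,350 = 7.7 months.
Program A: score 692 ≥ 620; DTI 36.3% ≤ 38%; employment 88 ≥ 12 mo → qualifies.
Program B: score 692 ≥ 620; DTI 36.3% ≤ 38%; LTV 86.9% ≤ 100%; employment 88 ≥ 18 mo; reserves 7.7 ≥ 6 mo → qualifies.
Program C: score 692 < 700; DTI 36.3% ≤ 38%; reserves 7.7 < 9 mo → does not qualify.
Qualifying: Program A, Program B. Lowest rate is 9.06% → Program B.

Program B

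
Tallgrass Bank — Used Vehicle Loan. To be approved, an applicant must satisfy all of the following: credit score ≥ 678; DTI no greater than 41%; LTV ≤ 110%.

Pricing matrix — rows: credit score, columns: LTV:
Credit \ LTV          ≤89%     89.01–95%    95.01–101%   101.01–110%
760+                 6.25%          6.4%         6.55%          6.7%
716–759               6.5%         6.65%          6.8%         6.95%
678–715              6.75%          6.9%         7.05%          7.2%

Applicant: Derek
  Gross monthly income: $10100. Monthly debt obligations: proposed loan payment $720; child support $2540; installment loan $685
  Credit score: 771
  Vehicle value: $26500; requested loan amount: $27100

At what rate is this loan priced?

6.7%

Credit score 771 ≥ 678; Total monthly debts = (720 + 2,540 + 685) = 3,945. DTI: 3,945 ÷ 10,100 = 39.1%, within the 41% cap
Loan-to-value = 27,100/26,500 = 102.3% — pass (110% max)
Score 771 is in the 760+ band; LTV 102.3% is in the 101.01–110% band → 6.7%.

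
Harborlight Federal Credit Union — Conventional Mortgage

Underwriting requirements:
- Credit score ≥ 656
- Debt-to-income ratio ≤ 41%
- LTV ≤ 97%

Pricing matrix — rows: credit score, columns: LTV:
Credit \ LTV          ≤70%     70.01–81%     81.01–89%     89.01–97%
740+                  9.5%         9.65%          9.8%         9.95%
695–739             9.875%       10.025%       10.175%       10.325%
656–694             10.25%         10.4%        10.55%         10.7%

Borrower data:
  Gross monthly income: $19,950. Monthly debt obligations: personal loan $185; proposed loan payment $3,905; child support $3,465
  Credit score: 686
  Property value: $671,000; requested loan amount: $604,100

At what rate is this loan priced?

Credit score 686 ≥ 656; Total monthly debts = (185 + 3,905 + 3,465) = 7,555. Debt-to-income = 7,555/19,950 = 37.9% — meets 41% limit
LTV: 604,100 ÷ 671,000 = 90%, within 97% cap
Row: 686 falls in 656–694. Column: 90% falls in 89.01–97%. Rate = 10.7%.

10.7%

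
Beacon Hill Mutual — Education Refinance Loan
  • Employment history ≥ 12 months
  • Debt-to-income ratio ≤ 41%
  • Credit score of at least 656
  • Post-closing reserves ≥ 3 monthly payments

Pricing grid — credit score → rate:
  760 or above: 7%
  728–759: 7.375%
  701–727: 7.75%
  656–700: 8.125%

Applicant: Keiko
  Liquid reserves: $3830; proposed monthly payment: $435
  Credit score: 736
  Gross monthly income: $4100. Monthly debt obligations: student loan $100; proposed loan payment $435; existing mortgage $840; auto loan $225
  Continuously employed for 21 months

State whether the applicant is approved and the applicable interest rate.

Credit score 736 ≥ 656 (meets minimum)
Total monthly debts = (100 + 435 + 840 + 225) = 1,600. DTI = 1,600/4,100 = 39% ≤ 41%
Employment 21 ≥ 12 months
Reserves = 3,830/435 = 8.8 months ≥ 3
All requirements met. Score 736 falls in the 728–759 tier → 7.375%.

Approved at 7.375%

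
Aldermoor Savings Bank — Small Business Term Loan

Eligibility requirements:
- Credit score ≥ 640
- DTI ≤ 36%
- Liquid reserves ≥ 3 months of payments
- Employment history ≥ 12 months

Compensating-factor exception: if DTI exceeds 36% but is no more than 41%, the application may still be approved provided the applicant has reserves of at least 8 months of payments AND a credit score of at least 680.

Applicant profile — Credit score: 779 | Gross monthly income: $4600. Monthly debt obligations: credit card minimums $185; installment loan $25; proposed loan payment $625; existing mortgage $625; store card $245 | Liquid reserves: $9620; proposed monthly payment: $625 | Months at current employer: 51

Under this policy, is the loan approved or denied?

Approved

Credit score 779 ≥ 640 (meets base)
Total debts = (185 + 25 + 625 + 625 + 245) = 1,705. DTI = 1,705/4,600 = 37.1% > 36% — standard DTI limit exceeded.
Reserves = 9,620/625 = 15.4 months ≥ 3
Employment 51 ≥ 12 months
37.1% falls in the override range (36%–41%), so the compensating-factor test applies.
Override check — reserves: 15.4 mo (ok); score: 779 (ok).
Both override conditions satisfied; DTI exception granted.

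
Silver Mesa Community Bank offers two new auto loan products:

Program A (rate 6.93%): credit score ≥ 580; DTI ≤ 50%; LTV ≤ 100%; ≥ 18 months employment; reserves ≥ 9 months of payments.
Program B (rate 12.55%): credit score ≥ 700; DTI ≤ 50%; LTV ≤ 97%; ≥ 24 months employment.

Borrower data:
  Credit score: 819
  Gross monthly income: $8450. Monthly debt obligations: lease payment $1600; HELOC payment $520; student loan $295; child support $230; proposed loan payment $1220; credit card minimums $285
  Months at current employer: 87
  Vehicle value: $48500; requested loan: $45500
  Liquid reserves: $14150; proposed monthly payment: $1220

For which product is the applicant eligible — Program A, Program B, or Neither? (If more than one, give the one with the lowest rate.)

Total debts = (1,600 + 520 + 295 + 230 + 1,220 + 285) = 4,150; DTI = 4,150/8,450 = 49.1%.
LTV = 45,500/48,500 = 93.8%.
Reserves = 14,150/1,220 = 11.6 months.
Program A: score 819 ≥ 580; DTI 49.1% ≤ 50%; LTV 93.8% ≤ 100%; employment 87 ≥ 18 mo; reserves 11.6 ≥ 9 mo → qualifies.
Program B: score 819 ≥ 700; DTI 49.1% ≤ 50%; LTV 93.8% ≤ 97%; employment 87 ≥ 24 mo → qualifies.
Qualifying: Program A, Program B. Lowest rate is 6.93% → Program A.

Program A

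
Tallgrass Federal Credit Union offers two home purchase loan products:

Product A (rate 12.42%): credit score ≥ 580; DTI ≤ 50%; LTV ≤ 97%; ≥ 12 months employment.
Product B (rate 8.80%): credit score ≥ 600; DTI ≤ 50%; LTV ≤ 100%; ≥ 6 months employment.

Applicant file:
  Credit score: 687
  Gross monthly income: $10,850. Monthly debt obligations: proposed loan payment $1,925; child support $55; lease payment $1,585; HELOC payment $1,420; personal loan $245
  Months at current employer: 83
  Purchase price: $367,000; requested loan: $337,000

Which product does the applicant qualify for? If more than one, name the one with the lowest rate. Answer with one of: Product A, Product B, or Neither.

Total debts = (1,925 + 55 + 1,585 + 1,420 + 245) = 5,230; DTI = 5,230/10,850 = 48.2%.
LTV = 337,000/367,000 = 91.8%.
Product A: score 687 ≥ 580; DTI 48.2% ≤ 50%; LTV 91.8% ≤ 97%; employment 83 ≥ 12 mo → qualifies.
Product B: score 687 ≥ 600; DTI 48.2% ≤ 50%; LTV 91.8% ≤ 100%; employment 83 ≥ 6 mo → qualifies.
Qualifying: Product A, Product B. Lowest rate is 8.80% → Product B.

Product B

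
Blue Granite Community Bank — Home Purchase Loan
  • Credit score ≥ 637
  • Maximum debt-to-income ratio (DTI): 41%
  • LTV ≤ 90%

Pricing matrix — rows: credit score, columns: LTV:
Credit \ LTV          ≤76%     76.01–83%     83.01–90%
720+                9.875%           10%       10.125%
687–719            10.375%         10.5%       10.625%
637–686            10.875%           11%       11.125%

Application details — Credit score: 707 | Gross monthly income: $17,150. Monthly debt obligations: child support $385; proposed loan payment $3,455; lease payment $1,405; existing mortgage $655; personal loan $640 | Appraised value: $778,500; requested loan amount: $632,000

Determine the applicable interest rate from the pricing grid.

Credit score 707 ≥ 637; Total monthly debts = (385 + 3,455 + 1,405 + 655 + 640) = 6,540. DTI = 6,540/17,150 = 38.1% ≤ 41%
Loan-to-value = 632,000/778,500 = 81.2% — pass (90% max)
Credit 707 → row 687–719; LTV 81.2% → column 76.01–83%. Grid cell → 10.5%.

10.5%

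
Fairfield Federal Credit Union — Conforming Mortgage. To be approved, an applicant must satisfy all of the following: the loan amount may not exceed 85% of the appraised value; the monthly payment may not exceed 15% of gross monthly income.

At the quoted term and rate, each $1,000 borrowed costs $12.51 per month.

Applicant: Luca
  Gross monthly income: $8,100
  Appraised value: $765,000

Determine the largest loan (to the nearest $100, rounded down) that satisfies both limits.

Payment cap: 15% × $8,100 = $1,215/month.
At $12.51 per $1,000, that supports 1,215/12.51 × 1,000 ≈ $97,122 → $97,100.
LTV cap: 85% × $765,000 = $650,250 → $650,200.
Binding constraint: payment-to-income.

$97,100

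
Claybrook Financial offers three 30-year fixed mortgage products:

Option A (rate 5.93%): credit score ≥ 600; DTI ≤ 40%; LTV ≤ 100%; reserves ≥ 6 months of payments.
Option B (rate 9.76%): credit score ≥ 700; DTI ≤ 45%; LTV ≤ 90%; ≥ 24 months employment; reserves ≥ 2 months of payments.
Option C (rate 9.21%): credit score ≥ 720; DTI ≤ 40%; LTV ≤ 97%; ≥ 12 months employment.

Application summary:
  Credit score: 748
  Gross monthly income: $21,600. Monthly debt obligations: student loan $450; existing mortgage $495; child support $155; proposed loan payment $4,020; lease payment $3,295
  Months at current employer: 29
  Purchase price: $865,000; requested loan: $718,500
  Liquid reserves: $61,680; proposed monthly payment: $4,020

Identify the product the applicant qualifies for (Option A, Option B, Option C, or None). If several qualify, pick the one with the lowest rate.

Option A

Total debts = (450 + 495 + 155 + 4,020 + 3,295) = 8,415; DTI = 8,415/21,600 = 39%.
LTV = 718,500/865,000 = 83.1%.
Reserves = 61,680/4,020 = 15.3 months.
Option A: score 748 ≥ 600; DTI 39% ≤ 40%; LTV 83.1% ≤ 100%; reserves 15.3 ≥ 6 mo → qualifies.
Option B: score 748 ≥ 700; DTI 39% ≤ 45%; LTV 83.1% ≤ 90%; employment 29 ≥ 24 mo; reserves 15.3 ≥ 2 mo → qualifies.
Option C: score 748 ≥ 720; DTI 39% ≤ 40%; LTV 83.1% ≤ 97%; employment 29 ≥ 12 mo → qualifies.
Qualifying: Option A, Option B, Option C. Lowest rate is 5.93% → Option A.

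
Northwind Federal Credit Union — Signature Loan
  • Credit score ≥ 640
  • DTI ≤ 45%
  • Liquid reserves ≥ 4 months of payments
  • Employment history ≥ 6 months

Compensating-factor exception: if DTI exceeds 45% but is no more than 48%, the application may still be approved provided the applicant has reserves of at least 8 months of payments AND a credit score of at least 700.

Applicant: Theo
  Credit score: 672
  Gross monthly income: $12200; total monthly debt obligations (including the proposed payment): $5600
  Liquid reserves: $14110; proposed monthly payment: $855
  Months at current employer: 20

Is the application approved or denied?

Denied

Credit score 672 ≥ 640 (meets base)
DTI: 5,600 ÷ 12,200 = 45.9%, over the 45% base limit.
Liquid reserves cover 14,110/855 = 16.5 months — ≥ 4 required
Employment 20 ≥ 6 months
DTI 45.9% is within the 45%–48% exception band; checking compensating factors.
Override check — reserves: 16.5 mo (ok); score: 672 (below 700).
Compensating-factor requirement not fully met.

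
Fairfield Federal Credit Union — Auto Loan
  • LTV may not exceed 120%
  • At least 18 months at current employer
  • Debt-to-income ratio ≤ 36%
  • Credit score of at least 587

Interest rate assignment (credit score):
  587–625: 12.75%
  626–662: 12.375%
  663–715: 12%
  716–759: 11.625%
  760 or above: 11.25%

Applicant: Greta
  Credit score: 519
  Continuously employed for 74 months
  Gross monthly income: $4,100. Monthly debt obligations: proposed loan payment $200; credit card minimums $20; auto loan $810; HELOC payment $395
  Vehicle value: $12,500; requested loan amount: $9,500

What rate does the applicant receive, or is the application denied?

Denied

Credit score 519 < 587 (below minimum)
Total monthly debts = (200 + 20 + 810 + 395) = 1,425. DTI: 1,425 ÷ 4,100 = 34.8%, within the 36% cap
Employment 74 ≥ 18 months
LTV: 9,500 ÷ 12,500 = 76%, within 120% cap
Not all requirements met → denied.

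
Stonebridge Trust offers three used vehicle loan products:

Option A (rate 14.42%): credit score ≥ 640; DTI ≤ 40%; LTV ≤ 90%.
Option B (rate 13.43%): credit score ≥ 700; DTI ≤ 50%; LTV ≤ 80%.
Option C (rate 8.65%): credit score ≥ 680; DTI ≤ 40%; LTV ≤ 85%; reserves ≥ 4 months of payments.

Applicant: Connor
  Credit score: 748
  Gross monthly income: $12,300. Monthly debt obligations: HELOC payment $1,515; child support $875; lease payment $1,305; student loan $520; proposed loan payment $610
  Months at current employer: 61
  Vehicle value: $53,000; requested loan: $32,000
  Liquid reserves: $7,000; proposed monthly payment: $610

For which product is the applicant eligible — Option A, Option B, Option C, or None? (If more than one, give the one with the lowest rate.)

Total debts = (1,515 + 875 + 1,305 + 520 + 610) = 4,825; DTI = 4,825/12,300 = 39.2%.
LTV = 32,000/53,000 = 60.4%.
Reserves = 7,000/610 = 11.5 months.
Option A: score 748 ≥ 640; DTI 39.2% ≤ 40%; LTV 60.4% ≤ 90% → qualifies.
Option B: score 748 ≥ 700; DTI 39.2% ≤ 50%; LTV 60.4% ≤ 80% → qualifies.
Option C: score 748 ≥ 680; DTI 39.2% ≤ 40%; LTV 60.4% ≤ 85%; reserves 11.5 ≥ 4 mo → qualifies.
Qualifying: Option A, Option B, Option C. Lowest rate is 8.65% → Option C.

Option C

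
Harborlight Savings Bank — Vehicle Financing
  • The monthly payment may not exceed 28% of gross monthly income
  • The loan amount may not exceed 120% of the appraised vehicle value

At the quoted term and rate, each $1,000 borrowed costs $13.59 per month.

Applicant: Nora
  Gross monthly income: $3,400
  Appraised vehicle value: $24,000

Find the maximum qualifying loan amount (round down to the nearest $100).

Payment cap: 28% × $3,400 = $952/month.
At $13.59 per $1,000, that supports 952/13.59 × 1,000 ≈ $70,051 → $70,000.
LTV cap: 120% × $24,000 = $28,800 → $28,800.
Binding constraint: loan-to-value.

$28,800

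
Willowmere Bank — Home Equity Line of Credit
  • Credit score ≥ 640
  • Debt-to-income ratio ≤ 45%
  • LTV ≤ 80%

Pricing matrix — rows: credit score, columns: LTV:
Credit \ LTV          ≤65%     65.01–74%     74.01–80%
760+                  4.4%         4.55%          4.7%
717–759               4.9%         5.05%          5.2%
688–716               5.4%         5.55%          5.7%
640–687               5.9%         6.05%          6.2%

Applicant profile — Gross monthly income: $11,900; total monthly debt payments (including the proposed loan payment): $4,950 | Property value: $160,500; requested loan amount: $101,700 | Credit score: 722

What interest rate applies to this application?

Credit score 722 ≥ 640; Debt-to-income = 4,950/11,900 = 41.6% — meets 45% limit
LTV = 101,700/160,500 = 63.4% ≤ 80%
Credit 722 → row 717–759; LTV 63.4% → column ≤65%. Grid cell → 4.9%.

4.9%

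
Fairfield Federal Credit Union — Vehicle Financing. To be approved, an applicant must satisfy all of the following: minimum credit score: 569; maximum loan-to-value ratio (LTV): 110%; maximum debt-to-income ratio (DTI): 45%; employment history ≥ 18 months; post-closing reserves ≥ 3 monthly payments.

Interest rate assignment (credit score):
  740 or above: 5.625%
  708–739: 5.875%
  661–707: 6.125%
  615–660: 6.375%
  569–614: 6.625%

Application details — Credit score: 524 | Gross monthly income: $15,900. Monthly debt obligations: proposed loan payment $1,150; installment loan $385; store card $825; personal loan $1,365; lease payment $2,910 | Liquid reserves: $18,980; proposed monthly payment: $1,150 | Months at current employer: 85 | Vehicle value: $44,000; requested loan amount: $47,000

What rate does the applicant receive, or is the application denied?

Credit score 524 < 569 (below minimum)
Reserves = 18,980/1,150 = 16.5 months ≥ 3
Total monthly debts = (1,150 + 385 + 825 + 1,365 + 2,910) = 6,635. DTI: 6,635 ÷ 15,900 = 41.7%, within the 45% cap
LTV: 47,000 ÷ 44,000 = 106.8%, within 110% cap
Employment 85 ≥ 18 months
Not all requirements met → denied.

Denied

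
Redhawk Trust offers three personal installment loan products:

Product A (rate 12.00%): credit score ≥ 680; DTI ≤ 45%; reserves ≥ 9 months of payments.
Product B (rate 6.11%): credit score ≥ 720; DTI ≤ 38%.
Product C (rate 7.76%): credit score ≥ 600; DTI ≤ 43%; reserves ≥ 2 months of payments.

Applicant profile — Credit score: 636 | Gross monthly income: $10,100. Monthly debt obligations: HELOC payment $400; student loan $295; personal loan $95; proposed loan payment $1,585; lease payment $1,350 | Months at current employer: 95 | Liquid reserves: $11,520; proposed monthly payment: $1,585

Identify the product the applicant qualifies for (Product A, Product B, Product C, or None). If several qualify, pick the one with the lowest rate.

Total debts = (400 + 295 + 95 + 1,585 + 1,350) = 3,725; DTI = 3,725/10,100 = 36.9%.
Reserves = 11,520/1,585 = 7.3 months.
Product A: score 636 < 680; DTI 36.9% ≤ 45%; reserves 7.3 < 9 mo → does not qualify.
Product B: score 636 < 720; DTI 36.9% ≤ 38% → does not qualify.
Product C: score 636 ≥ 600; DTI 36.9% ≤ 43%; reserves 7.3 ≥ 2 mo → qualifies.

Product C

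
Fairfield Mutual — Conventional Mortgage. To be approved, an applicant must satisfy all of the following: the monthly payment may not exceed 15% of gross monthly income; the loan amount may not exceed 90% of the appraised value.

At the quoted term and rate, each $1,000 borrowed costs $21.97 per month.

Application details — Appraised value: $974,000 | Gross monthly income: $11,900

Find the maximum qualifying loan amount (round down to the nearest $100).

Payment cap: 15% × $11,900 = $1,785/month.
At $21.97 per $1,000, that supports 1,785/21.97 × 1,000 ≈ $81,247 → $81,200.
LTV cap: 90% × $974,000 = $876,600 → $876,600.
Binding constraint: payment-to-income.

$81,200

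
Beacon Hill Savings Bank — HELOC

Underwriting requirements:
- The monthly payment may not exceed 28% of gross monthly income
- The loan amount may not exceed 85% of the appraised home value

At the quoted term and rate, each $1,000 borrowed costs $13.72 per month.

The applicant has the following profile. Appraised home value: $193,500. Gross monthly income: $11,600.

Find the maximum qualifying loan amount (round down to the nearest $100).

$164,400

Payment cap: 28% × $11,600 = $3,248/month.
At $13.72 per $1,000, that supports 3,248/13.72 × 1,000 ≈ $236,734 → $236,700.
LTV cap: 85% × $193,500 = $164,475 → $164,400.
Binding constraint: loan-to-value.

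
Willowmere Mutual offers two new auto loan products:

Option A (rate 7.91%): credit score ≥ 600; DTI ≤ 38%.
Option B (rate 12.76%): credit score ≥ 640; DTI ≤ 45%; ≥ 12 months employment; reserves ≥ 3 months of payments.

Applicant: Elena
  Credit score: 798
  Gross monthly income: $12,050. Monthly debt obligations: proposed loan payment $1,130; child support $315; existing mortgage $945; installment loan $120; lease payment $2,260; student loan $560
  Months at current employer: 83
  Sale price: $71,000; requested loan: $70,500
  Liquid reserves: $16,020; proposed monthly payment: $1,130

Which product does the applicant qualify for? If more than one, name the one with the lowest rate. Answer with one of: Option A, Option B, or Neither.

Option B

Total debts = (1,130 + 315 + 945 + 120 + 2,260 + 560) = 5,330; DTI = 5,330/12,050 = 44.2%.
LTV = 70,500/71,000 = 99.3%.
Reserves = 16,020/1,130 = 14.2 months.
Option A: score 798 ≥ 600; DTI 44.2% > 38% → does not qualify.
Option B: score 798 ≥ 640; DTI 44.2% ≤ 45%; employment 83 ≥ 12 mo; reserves 14.2 ≥ 3 mo → qualifies.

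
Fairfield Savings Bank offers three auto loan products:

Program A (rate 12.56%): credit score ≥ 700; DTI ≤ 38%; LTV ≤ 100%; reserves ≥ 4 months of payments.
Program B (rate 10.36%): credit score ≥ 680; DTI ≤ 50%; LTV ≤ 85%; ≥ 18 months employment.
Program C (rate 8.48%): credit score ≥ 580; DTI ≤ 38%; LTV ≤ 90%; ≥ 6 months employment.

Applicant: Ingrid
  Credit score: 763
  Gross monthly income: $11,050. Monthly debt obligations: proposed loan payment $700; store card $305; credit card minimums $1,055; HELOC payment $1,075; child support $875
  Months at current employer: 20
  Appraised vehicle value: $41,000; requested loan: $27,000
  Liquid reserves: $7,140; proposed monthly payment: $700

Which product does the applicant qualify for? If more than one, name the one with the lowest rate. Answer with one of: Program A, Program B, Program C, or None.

Total debts = (700 + 305 + 1,055 + 1,075 + 875) = 4,010; DTI = 4,010/11,050 = 36.3%.
LTV = 27,000/41,000 = 65.9%.
Reserves = 7,140/700 = 10.2 months.
Program A: score 763 ≥ 700; DTI 36.3% ≤ 38%; LTV 65.9% ≤ 100%; reserves 10.2 ≥ 4 mo → qualifies.
Program B: score 763 ≥ 680; DTI 36.3% ≤ 50%; LTV 65.9% ≤ 85%; employment 20 ≥ 18 mo → qualifies.
Program C: score 763 ≥ 580; DTI 36.3% ≤ 38%; LTV 65.9% ≤ 90%; employment 20 ≥ 6 mo → qualifies.
Qualifying: Program A, Program B, Program C. Lowest rate is 8.48% → Program C.

Program C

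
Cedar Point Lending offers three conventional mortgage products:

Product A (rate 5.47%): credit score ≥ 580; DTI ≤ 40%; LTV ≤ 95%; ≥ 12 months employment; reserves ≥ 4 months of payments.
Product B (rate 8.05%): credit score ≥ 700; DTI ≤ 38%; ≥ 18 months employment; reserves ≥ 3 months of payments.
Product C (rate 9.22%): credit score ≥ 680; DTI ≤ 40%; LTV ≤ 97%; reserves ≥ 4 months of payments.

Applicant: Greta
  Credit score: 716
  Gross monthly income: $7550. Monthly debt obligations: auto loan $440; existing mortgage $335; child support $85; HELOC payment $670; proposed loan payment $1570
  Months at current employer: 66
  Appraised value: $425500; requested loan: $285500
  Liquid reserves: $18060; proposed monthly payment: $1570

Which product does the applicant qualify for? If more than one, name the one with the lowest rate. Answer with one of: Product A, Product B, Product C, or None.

Total debts = (440 + 335 + 85 + 670 + 1,570) = 3,100; DTI = 3,100/7,550 = 41.1%.
LTV = 285,500/425,500 = 67.1%.
Reserves = 18,060/1,570 = 11.5 months.
Product A: score 716 ≥ 580; DTI 41.1% > 40%; LTV 67.1% ≤ 95%; employment 66 ≥ 12 mo; reserves 11.5 ≥ 4 mo → does not qualify.
Product B: score 716 ≥ 700; DTI 41.1% > 38%; employment 66 ≥ 18 mo; reserves 11.5 ≥ 3 mo → does not qualify.
Product C: score 716 ≥ 680; DTI 41.1% > 40%; LTV 67.1% ≤ 97%; reserves 11.5 ≥ 4 mo → does not qualify.

None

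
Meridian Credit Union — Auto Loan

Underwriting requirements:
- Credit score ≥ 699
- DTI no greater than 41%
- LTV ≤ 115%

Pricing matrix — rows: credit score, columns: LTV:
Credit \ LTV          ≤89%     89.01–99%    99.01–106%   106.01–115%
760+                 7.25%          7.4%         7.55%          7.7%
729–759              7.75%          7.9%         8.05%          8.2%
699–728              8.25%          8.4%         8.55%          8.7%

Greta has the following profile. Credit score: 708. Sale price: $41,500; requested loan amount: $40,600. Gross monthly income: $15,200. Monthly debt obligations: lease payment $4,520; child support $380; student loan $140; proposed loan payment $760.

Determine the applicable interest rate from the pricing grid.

8.4%

Credit score 708 ≥ 699; Total monthly debts = (4,520 + 380 + 140 + 760) = 5,800. DTI = 5,800/15,200 = 38.2% ≤ 41%
LTV = 40,600/41,500 = 97.8% ≤ 115%
Score 708 is in the 699–728 band; LTV 97.8% is in the 89.01–99% band → 8.4%.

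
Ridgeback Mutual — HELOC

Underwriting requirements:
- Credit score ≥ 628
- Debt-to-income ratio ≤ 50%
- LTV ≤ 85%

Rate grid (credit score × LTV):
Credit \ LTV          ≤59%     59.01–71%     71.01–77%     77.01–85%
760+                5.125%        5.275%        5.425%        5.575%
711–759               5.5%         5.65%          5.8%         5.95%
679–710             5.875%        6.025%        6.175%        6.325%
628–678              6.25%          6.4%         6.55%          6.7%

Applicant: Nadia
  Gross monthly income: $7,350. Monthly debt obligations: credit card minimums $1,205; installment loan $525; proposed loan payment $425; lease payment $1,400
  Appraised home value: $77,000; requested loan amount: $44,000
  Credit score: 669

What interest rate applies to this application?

Credit score 669 ≥ 628; Total monthly debts = (1,205 + 525 + 425 + 1,400) = 3,555. DTI = 3,555/7,350 = 48.4% ≤ 50%
Loan-to-value = 44,000/77,000 = 57.1% — pass (85% max)
Credit 669 → row 628–678; LTV 57.1% → column ≤59%. Grid cell → 6.25%.

6.25%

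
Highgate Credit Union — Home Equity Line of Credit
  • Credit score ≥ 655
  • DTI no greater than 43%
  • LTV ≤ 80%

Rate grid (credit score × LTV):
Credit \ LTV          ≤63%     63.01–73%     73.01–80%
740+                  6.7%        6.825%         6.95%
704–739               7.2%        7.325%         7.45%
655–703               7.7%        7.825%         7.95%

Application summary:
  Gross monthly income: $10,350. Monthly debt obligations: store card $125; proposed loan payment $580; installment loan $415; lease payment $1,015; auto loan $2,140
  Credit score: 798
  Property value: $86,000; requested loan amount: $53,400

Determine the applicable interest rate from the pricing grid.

Credit score 798 ≥ 655; Total monthly debts = (125 + 580 + 415 + 1,015 + 2,140) = 4,275. Debt-to-income = 4,275/10,350 = 41.3% — meets 43% limit
LTV: 53,400 ÷ 86,000 = 62.1%, within 80% cap
Score 798 is in the 740+ band; LTV 62.1% is in the ≤63% band → 6.7%.

6.7%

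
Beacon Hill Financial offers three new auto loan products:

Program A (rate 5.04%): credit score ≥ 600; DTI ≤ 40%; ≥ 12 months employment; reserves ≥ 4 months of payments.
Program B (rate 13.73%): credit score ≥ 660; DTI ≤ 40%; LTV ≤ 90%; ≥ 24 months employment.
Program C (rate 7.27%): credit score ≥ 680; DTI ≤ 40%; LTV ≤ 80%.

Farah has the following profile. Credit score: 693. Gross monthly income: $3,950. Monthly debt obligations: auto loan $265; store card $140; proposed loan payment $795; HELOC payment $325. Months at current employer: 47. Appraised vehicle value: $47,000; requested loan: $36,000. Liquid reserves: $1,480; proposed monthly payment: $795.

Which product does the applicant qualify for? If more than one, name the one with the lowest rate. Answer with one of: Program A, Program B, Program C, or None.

Total debts = (265 + 140 + 795 + 325) = 1,525; DTI = 1,525/3,950 = 38.6%.
LTV = 36,000/47,000 = 76.6%.
Reserves = 1,480/795 = 1.9 months.
Program A: score 693 ≥ 600; DTI 38.6% ≤ 40%; employment 47 ≥ 12 mo; reserves 1.9 < 4 mo → does not qualify.
Program B: score 693 ≥ 660; DTI 38.6% ≤ 40%; LTV 76.6% ≤ 90%; employment 47 ≥ 24 mo → qualifies.
Program C: score 693 ≥ 680; DTI 38.6% ≤ 40%; LTV 76.6% ≤ 80% → qualifies.
Qualifying: Program B, Program C. Lowest rate is 7.27% → Program C.

Program C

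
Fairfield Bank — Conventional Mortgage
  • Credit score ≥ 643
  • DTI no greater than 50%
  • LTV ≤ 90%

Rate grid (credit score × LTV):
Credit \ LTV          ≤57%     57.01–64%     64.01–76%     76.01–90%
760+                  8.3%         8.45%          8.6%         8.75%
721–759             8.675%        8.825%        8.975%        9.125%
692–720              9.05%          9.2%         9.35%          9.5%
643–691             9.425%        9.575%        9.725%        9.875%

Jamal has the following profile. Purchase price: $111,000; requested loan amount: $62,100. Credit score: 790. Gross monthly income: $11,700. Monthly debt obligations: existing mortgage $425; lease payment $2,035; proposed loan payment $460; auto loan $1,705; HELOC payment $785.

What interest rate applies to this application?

Credit score 790 ≥ 643; Total monthly debts = (425 + 2,035 + 460 + 1,705 + 785) = 5,410. Debt-to-income = 5,410/11,700 = 46.2% — meets 50% limit
LTV: 62,100 ÷ 111,000 = 55.9%, within 90% cap
Row: 790 falls in 760+. Column: 55.9% falls in ≤57%. Rate = 8.3%.

8.3%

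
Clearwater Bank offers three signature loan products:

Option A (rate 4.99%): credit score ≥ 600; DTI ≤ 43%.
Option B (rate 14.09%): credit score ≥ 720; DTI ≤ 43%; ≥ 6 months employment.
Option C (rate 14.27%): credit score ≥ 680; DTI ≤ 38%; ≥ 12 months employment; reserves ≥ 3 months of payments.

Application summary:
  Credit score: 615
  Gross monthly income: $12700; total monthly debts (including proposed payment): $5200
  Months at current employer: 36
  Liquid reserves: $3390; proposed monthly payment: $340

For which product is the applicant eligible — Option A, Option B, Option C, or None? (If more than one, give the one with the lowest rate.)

DTI = 5,200/12,700 = 40.9%.
Reserves = 3,390/340 = 10.0 months.
Option A: score 615 ≥ 600; DTI 40.9% ≤ 43% → qualifies.
Option B: score 615 < 720; DTI 40.9% ≤ 43%; employment 36 ≥ 6 mo → does not qualify.
Option C: score 615 < 680; DTI 40.9% > 38%; employment 36 ≥ 12 mo; reserves 10.0 ≥ 3 mo → does not qualify.

Option A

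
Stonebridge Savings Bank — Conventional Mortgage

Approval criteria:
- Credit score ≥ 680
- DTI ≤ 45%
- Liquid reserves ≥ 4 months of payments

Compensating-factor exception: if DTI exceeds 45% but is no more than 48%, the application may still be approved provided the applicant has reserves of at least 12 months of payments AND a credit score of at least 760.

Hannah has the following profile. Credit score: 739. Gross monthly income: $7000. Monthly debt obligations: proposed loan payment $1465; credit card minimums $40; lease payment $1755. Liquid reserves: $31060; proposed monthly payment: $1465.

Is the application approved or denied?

Denied

Credit score 739 ≥ 680 (meets base)
Total debts = (1,465 + 40 + 1,755) = 3,260. DTI = 3,260/7,000 = 46.6% > 45% — standard DTI limit exceeded.
Reserves = 31,060/1,465 = 21.2 months ≥ 4
DTI 46.6% is within the 45%–48% exception band; checking compensating factors.
Reserves 21.2 ≥ 12 months; credit score 739 < 760.
Compensating-factor requirement not fully met.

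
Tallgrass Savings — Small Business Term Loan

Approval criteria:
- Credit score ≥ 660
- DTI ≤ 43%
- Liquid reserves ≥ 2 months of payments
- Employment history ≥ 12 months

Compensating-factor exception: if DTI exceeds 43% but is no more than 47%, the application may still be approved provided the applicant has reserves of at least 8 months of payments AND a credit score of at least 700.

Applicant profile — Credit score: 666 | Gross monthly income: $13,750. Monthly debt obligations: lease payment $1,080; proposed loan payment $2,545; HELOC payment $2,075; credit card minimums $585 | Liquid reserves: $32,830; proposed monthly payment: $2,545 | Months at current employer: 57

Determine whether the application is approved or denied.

Denied

Credit score 666 ≥ 660 (meets base)
Total debts = (1,080 + 2,545 + 2,075 + 585) = 6,285. DTI = 6,285/13,750 = 45.7% > 43% — standard DTI limit exceeded.
Reserves: 32,830 ÷ 2,545 = 12.9 months (meets 2-month minimum)
Employment 57 ≥ 12 months
DTI 45.7% is within the 43%–47% exception band; checking compensating factors.
Override check — reserves: 12.9 mo (ok); score: 666 (below 700).
Compensating-factor requirement not fully met.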